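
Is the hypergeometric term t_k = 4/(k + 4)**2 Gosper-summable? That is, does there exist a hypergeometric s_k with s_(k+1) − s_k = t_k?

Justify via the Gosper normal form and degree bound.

No — t_k has no hypergeometric antidifference.

t_(k+1)/t_k = (k + 4)**2/(k + 5)**2.
Normal form (A,B,C) = (k**2 + 8*k + 16, k**2 + 10*k + 25, 1).
Need (k**2 + 8*k + 16)·f(k+1) − (k**2 + 8*k + 16)·f(k) = 1.
deg f ≤ 0 (via 2,2,0).
Write f(k) = c0. Then LHS − RHS = -1, requiring -1 = 0: contradictory. No certificate.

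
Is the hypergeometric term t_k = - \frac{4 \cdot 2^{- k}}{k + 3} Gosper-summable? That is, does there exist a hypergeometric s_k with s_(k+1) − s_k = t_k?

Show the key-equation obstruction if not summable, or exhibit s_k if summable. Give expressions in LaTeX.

Step 1: r(k) = (k + 3)/(2*(k + 4)).
A = k/2 + 3/2, B = k + 4, C = 1.
Solve (k/2 + 3/2)·f(k+1) − (k + 3)·f(k) = 1.
d = -1 from the (1,1,0) case.
Bound -1 < 0, so the key equation has no polynomial solution.

No — key equation has no polynomial f.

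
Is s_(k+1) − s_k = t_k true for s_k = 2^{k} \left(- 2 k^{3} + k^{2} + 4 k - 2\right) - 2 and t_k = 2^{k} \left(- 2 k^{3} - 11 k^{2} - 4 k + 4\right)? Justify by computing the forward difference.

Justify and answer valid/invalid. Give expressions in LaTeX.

Valid — Δs_k = t_k.

s_(k+1) = 2*2**k*(4*k - 2*(k + 1)**3 + (k + 1)**2 + 2) - 2
s_(k+1) − s_k = 2**k*(-2*k**3 - 11*k**2 - 4*k + 4)
(s_(k+1) − s_k) − t_k = 0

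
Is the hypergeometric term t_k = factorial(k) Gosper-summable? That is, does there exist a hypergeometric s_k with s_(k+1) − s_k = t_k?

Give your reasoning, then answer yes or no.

No — t_k has no hypergeometric antidifference.

Step 1: r(k) = k + 1.
Factor: A=k + 1; B=1; C=1.
Set up (k + 1)·f(k+1) − (1)·f(k) − (1) = 0.
deg f ≤ -1 (via 1,0,0).
Negative degree bound (-1): no f exists, t_k not Gosper-summable.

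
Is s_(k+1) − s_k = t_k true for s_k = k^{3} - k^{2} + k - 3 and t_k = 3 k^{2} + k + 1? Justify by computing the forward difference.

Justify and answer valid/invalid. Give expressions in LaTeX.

valid; difference matches t_k

s_(k+1) = k + (k + 1)**3 - (k + 1)**2 - 2
s_(k+1) − s_k = 3*k**2 + k + 1
(s_(k+1) − s_k) − t_k = 0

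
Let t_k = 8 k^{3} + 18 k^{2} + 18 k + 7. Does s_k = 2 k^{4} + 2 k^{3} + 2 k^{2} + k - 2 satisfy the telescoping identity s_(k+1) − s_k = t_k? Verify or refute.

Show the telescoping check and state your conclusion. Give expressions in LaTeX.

Valid — Δs_k = t_k.

s_(k+1) = 2*k**4 + 10*k**3 + 20*k**2 + 19*k + 5
s_(k+1) − s_k = 8*k**3 + 18*k**2 + 18*k + 7
(s_(k+1) − s_k) − t_k = 0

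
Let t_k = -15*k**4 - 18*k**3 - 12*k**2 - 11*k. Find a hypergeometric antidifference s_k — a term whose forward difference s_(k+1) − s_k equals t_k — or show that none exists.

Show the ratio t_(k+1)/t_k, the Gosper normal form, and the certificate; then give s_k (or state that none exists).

s_k = k*(-3*k**4 + 3*k**3 - 4*k + 4)

Compute t_(k+1)/t_k: get (15*k**4 + 78*k**3 + 156*k**2 + 149*k + 56)/(k*(15*k**3 + 18*k**2 + 12*k + 11)).
Take A(k)=1, B(k)=1, C(k)=k**4 + 6*k**3/5 + 4*k**2/5 + 11*k/15.
Solve (1)·f(k+1) − (1)·f(k) = k**4 + 6*k**3/5 + 4*k**2/5 + 11*k/15.
d = 5 from the (0,0,4) case.
A polynomial solution: f(k) = k*(k - 1)*(3*k**3 + 4)/15.
Certificate R = B(k−1)f/C = (k - 1)*(3*k**3 + 4)/(15*k**3 + 18*k**2 + 12*k + 11) gives s_k = k*(-3*k**4 + 3*k**3 - 4*k + 4).
Δs = k*(-15*k**3 - 18*k**2 - 12*k - 11), as required.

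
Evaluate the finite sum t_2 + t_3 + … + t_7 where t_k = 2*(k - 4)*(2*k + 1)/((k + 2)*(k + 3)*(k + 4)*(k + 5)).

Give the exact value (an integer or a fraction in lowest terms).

Ratio r(k) = (k - 3)*(k + 2)*(2*k + 3)/((k - 4)*(k + 6)*(2*k + 1)).
Gosper form: A/B · C(k+1)/C(k) with A=k + 2, B=k + 6, C=k**2 - 7*k/2 - 2.
Solve (k + 2)·f(k+1) − (k + 5)·f(k) = k**2 - 7*k/2 - 2.
Degrees (1,1,2) ⇒ d ≤ 3.
Solve for f: f(k) = k*(k**2 - 39*k - 10)/48 (degree 3 ≤ 3).
R(k) = B(k−1)·f(k)/C(k) = k*(k + 5)*(k**2 - 39*k - 10)/(24*(k - 4)*(2*k + 1)); s_k = R·t_k = k*(k**2 - 39*k - 10)/(12*(k**3 + 9*k**2 + 26*k + 24)).
Δs = 2*(2*k**2 - 7*k - 4)/(k**4 + 14*k**3 + 71*k**2 + 154*k + 120), as required.
Sum = s_(8) − s_(2); s_(8) = -43/330, s_(2) = -7/60 ⇒ -3/220.

Σ = -3/220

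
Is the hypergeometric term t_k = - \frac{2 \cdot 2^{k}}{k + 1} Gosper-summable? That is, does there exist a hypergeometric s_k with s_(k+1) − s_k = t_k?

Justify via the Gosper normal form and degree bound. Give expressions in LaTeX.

Step 1: r(k) = 2*(k + 1)/(k + 2).
Normal form (A,B,C) = (2*k + 2, k + 2, 1).
f must satisfy (2*k + 2)·f(k+1) − (k + 1)·f(k) = 1.
Degrees (1,1,0) ⇒ d ≤ -1.
Negative degree bound (-1): no f exists, t_k not Gosper-summable.

No — key equation has no polynomial f.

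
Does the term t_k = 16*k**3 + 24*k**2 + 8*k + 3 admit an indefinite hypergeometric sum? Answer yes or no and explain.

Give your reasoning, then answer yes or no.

r(k) = (16*k**3 + 72*k**2 + 104*k + 51)/(16*k**3 + 24*k**2 + 8*k + 3) after simplifying.
Take A(k)=1, B(k)=1, C(k)=k**3 + 3*k**2/2 + k/2 + 3/16.
Key eq: (1)·f(k+1) = (1)·f(k) + (k**3 + 3*k**2/2 + k/2 + 3/16).
From deg A=0, deg B=0, deg C=3: d=4.
Coefficient equations give f(k) = k*(4*k**3 - 4*k + 3)/16.
So s_k = (B(k−1)f/C)·t_k = (k*(4*k**3 - 4*k + 3)/(16*k**3 + 24*k**2 + 8*k + 3))·t_k = k*(4*k**3 - 4*k + 3).
Verify: 16*k**3 + 24*k**2 + 8*k + 3 matches t_k.

Yes. s_k = k*(4*k**3 - 4*k + 3).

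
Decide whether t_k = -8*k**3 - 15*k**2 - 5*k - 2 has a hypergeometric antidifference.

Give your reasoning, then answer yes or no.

Yes. s_k = k*(-2*k**3 - k**2 + 3*k - 2).

Compute t_(k+1)/t_k: get (8*k**3 + 39*k**2 + 59*k + 30)/(8*k**3 + 15*k**2 + 5*k + 2).
Gosper form: A/B · C(k+1)/C(k) with A=1, B=1, C=k**3 + 15*k**2/8 + 5*k/8 + 1/4.
f must satisfy (1)·f(k+1) − (1)·f(k) = k**3 + 15*k**2/8 + 5*k/8 + 1/4.
deg f ≤ 4 (via 0,0,3).
Solving with deg f ≤ 4: f(k) = k*(2*k**3 + k**2 - 3*k + 2)/8.
R(k) = B(k−1)·f(k)/C(k) = k*(2*k**3 + k**2 - 3*k + 2)/(8*k**3 + 15*k**2 + 5*k + 2); s_k = R·t_k = k*(-2*k**3 - k**2 + 3*k - 2).
Δs = -8*k**3 - 15*k**2 - 5*k - 2, as required.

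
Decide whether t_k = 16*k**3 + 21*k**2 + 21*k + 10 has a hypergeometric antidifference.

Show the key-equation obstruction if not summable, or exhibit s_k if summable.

r(k) = (16*k**3 + 69*k**2 + 111*k + 68)/(16*k**3 + 21*k**2 + 21*k + 10) after simplifying.
Normal form (A,B,C) = (1, 1, k**3 + 21*k**2/16 + 21*k/16 + 5/8).
Key eq: (1)·f(k+1) = (1)·f(k) + (k**3 + 21*k**2/16 + 21*k/16 + 5/8).
deg f ≤ 4 (via 0,0,3).
Match coefficients ⇒ f(k) = k*(4*k**3 - k**2 + 4*k + 3)/16.
Get s_k = R·t_k = k*(4*k**3 - k**2 + 4*k + 3) with R(k) = B(k−1)f(k)/C(k) = k*(4*k**3 - k**2 + 4*k + 3)/(16*k**3 + 21*k**2 + 21*k + 10).
Check: Δs_k = 16*k**3 + 21*k**2 + 21*k + 10. ✓

Yes. s_k = k*(4*k**3 - k**2 + 4*k + 3).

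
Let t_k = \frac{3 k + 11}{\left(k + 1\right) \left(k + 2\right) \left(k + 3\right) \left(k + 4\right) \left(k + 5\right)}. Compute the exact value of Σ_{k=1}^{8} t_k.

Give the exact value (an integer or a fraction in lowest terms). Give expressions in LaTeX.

Σ = 14/429

Ratio r(k) = (k + 1)*(3*k + 14)/((k + 6)*(3*k + 11)).
So A=k + 1 and B=k + 6, with C=k + 11/3.
Key eq: (k + 1)·f(k+1) = (k + 5)·f(k) + (k + 11/3).
From deg A=1, deg B=1, deg C=1: d=4.
A polynomial solution: f(k) = k*(k + 3)*(k**2 + 7*k + 14)/24.
R(k) = B(k−1)·f(k)/C(k) = k*(k + 3)*(k + 5)*(k**2 + 7*k + 14)/(8*(3*k + 11)); s_k = R·t_k = k*(k**2 + 7*k + 14)/(8*(k**3 + 7*k**2 + 14*k + 8)).
Δs = (3*k + 11)/(k**5 + 15*k**4 + 85*k**3 + 225*k**2 + 274*k + 120), as required.
Sum = s_(9) − s_(1); s_(9) = 711/5720, s_(1) = 11/120 ⇒ 14/429.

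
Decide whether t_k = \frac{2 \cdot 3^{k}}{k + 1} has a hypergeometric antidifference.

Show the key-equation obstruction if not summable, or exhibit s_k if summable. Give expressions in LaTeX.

No — key equation has no polynomial f.

t_(k+1)/t_k = 3*(k + 1)/(k + 2).
Normal form (A,B,C) = (3*k + 3, k + 2, 1).
Set up (3*k + 3)·f(k+1) − (k + 1)·f(k) − (1) = 0.
d = -1 from the (1,1,0) case.
d = -1 < 0 ⇒ no nonzero polynomial f; not summable.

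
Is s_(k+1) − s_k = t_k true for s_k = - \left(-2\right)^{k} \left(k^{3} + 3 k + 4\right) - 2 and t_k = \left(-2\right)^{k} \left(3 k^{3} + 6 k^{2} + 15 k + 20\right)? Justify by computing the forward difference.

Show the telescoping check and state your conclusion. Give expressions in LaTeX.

valid; difference matches t_k

s_(k+1) = 2*(-2)**k*(3*k + (k + 1)**3 + 7) - 2
s_(k+1) − s_k = (-2)**k*(k**3 + 9*k + 2*(k + 1)**3 + 18)
(s_(k+1) − s_k) − t_k = 0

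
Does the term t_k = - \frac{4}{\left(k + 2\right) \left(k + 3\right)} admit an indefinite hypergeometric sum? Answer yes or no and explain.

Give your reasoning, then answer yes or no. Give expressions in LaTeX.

Yes. s_k = - \frac{2 k}{k + 2}.

Ratio r(k) = (k + 2)/(k + 4).
A = k + 2, B = k + 4, C = 1.
Need (k + 2)·f(k+1) − (k + 3)·f(k) = 1.
d = 1 from the (1,1,0) case.
Coefficient equations give f(k) = k/2.
Then R = B(k−1)f/C = k*(k + 3)/2, so s_k = R(k)·t_k = -2*k/(k + 2).
Δs = -4/(k**2 + 5*k + 6), as required.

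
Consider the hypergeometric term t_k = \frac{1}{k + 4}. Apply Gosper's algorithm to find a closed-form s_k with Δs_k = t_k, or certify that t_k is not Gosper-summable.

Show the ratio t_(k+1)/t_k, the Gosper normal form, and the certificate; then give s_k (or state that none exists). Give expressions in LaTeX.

none (Gosper's algorithm certifies no s_k)

r(k) = (k + 4)/(k + 5) after simplifying.
So A=k + 4 and B=k + 5, with C=1.
Solve (k + 4)·f(k+1) − (k + 4)·f(k) = 1.
d = 0 from the (1,1,0) case.
Put f(k) = c0: A·f(k+1) − B(k−1)·f(k) − C = -1; need -1 = 0 — inconsistent ⇒ no f, not summable.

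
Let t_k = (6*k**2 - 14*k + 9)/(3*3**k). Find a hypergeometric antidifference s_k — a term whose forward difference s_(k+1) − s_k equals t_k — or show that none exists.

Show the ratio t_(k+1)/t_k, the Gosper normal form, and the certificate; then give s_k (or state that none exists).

s_k = (-3*k**2 + 4*k - 4)/3**k

The ratio is (6*k**2 - 2*k + 1)/(3*(6*k**2 - 14*k + 9)).
Take A(k)=1/3, B(k)=1, C(k)=k**2 - 7*k/3 + 3/2.
Need (1/3)·f(k+1) − (1)·f(k) = k**2 - 7*k/3 + 3/2.
From deg A=0, deg B=0, deg C=2: d=2.
Match coefficients ⇒ f(k) = -(3*k**2 - 4*k + 4)/2.
R(k) = B(k−1)·f(k)/C(k) = -3*(3*k**2 - 4*k + 4)/(6*k**2 - 14*k + 9); s_k = R·t_k = (-3*k**2 + 4*k - 4)/3**k.
Verify: (6*k**2 - 14*k + 9)/(3*3**k) matches t_k.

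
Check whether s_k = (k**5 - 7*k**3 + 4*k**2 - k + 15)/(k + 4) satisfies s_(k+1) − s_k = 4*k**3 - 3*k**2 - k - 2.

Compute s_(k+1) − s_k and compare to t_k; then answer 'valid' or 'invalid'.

Invalid: residual (-3*k**4 - 16*k**3 + 15*k**2 + 4*k + 13)/(k**2 + 9*k + 20) ≠ 0.

s_(k+1) = (-k + (k + 1)**5 - 7*(k + 1)**3 + 4*(k + 1)**2 + 14)/(k + 5)
s_(k+1) − s_k = (4*k**5 + 30*k**4 + 36*k**3 - 56*k**2 - 34*k - 27)/(k**2 + 9*k + 20)
(s_(k+1) − s_k) − t_k = (-3*k**4 - 16*k**3 + 15*k**2 + 4*k + 13)/(k**2 + 9*k + 20)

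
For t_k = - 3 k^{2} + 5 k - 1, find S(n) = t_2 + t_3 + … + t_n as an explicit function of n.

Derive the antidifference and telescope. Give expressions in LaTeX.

The ratio is (3*k**2 + k - 1)/(3*k**2 - 5*k + 1).
Gosper form: A/B · C(k+1)/C(k) with A=1, B=1, C=k**2 - 5*k/3 + 1/3.
Solve (1)·f(k+1) − (1)·f(k) = k**2 - 5*k/3 + 1/3.
Bound: deg f ≤ 3.
Match coefficients ⇒ f(k) = k*(k - 2)**2/3.
R(k) = B(k−1)·f(k)/C(k) = k*(k - 2)**2/(3*k**2 - 5*k + 1); s_k = R·t_k = k*(-k**2 + 4*k - 4).
Δs = -3*k**2 + 5*k - 1, as required.
Telescope: S(n) = s_(n+1) − s_(2) = -n**3 + n**2 + n - 1 − (0) = -n**3 + n**2 + n - 1.

S(n) = - n^{3} + n^{2} + n - 1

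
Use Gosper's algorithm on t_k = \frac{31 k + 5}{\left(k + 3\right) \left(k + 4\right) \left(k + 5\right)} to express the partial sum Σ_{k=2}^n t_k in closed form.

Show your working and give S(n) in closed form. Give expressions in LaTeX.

S(n) = \frac{37 n^{2} + 23 n - 60}{10 \left(n^{2} + 9 n + 20\right)}

Step 1: r(k) = (k + 3)*(31*k + 36)/((k + 6)*(31*k + 5)).
Normal form (A,B,C) = (k + 3, k + 6, k + 5/31).
Set up (k + 3)·f(k+1) − (k + 5)·f(k) − (k + 5/31) = 0.
deg f ≤ 2 (via 1,1,1).
Coefficient equations give f(k) = k*(49*k - 29)/372.
R(k) = B(k−1)·f(k)/C(k) = k*(k + 5)*(49*k - 29)/(12*(31*k + 5)); s_k = R·t_k = k*(49*k - 29)/(12*(k + 3)*(k + 4)).
Check: Δs_k = (31*k + 5)/(k**3 + 12*k**2 + 47*k + 60). ✓
Evaluate: s_(n+1) = (49*n**2 + 69*n + 20)/(12*(n**2 + 9*n + 20)); subtract s_(2) = 23/60 ⇒ S(n) = (37*n**2 + 23*n - 60)/(10*(n**2 + 9*n + 20)).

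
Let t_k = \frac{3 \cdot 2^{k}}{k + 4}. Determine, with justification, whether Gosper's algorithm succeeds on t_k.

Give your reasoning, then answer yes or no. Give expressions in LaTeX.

Step 1: r(k) = 2*(k + 4)/(k + 5).
Factor: A=2*k + 8; B=k + 5; C=1.
f must satisfy (2*k + 8)·f(k+1) − (k + 4)·f(k) = 1.
deg f ≤ -1 (via 1,1,0).
Bound -1 < 0, so the key equation has no polynomial solution.

No — negative degree bound, so no certificate f.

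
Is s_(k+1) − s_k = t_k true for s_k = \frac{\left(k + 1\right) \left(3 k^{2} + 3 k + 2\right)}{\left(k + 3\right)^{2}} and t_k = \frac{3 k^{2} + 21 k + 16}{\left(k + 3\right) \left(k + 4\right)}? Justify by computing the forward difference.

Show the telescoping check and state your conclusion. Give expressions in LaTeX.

s_(k+1) = (k + 2)*(3*k + 3*(k + 1)**2 + 5)/(k + 4)**2
s_(k+1) − s_k = (3*k**4 + 42*k**3 + 169*k**2 + 234*k + 112)/(k**4 + 14*k**3 + 73*k**2 + 168*k + 144)
(s_(k+1) − s_k) − t_k = 10*(-3*k**2 - 13*k - 8)/(k**4 + 14*k**3 + 73*k**2 + 168*k + 144)

Invalid: residual \frac{10 \left(- 3 k^{2} - 13 k - 8\right)}{k^{4} + 14 k^{3} + 73 k^{2} + 168 k + 144} ≠ 0.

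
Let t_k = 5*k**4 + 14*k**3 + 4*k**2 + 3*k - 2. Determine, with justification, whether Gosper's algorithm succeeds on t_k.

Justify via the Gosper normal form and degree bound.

Yes. s_k = k*(k**4 + k**3 - 4*k**2 + 3*k - 3).

t_(k+1)/t_k = (5*k**4 + 34*k**3 + 76*k**2 + 73*k + 24)/(5*k**4 + 14*k**3 + 4*k**2 + 3*k - 2).
Gosper form: A/B · C(k+1)/C(k) with A=1, B=1, C=k**4 + 14*k**3/5 + 4*k**2/5 + 3*k/5 - 2/5.
f must satisfy (1)·f(k+1) − (1)·f(k) = k**4 + 14*k**3/5 + 4*k**2/5 + 3*k/5 - 2/5.
d = 5 from the (0,0,4) case.
Match coefficients ⇒ f(k) = k*(k**4 + k**3 - 4*k**2 + 3*k - 3)/5.
Then R = B(k−1)f/C = k*(k**4 + k**3 - 4*k**2 + 3*k - 3)/(5*k**4 + 14*k**3 + 4*k**2 + 3*k - 2), so s_k = R(k)·t_k = k*(k**4 + k**3 - 4*k**2 + 3*k - 3).
Verify: 5*k**4 + 14*k**3 + 4*k**2 + 3*k - 2 matches t_k.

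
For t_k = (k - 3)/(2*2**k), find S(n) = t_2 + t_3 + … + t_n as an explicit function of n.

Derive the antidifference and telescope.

Compute t_(k+1)/t_k: get (k - 2)/(2*(k - 3)).
A = 1/2, B = 1, C = k - 3.
Key eq: (1/2)·f(k+1) = (1)·f(k) + (k - 3).
Degrees (0,0,1) ⇒ d ≤ 1.
Solving with deg f ≤ 1: f(k) = -2*(k - 2).
Then R = B(k−1)f/C = -2*(k - 2)/(k - 3), so s_k = R(k)·t_k = (2 - k)/2**k.
Verify: (k - 3)/(2*2**k) matches t_k.
Σ_(k=2)^n t_k = s_(n+1) − s_(2) = (2**(-n - 1)*(1 - n)) − (0), i.e. 2**(-n - 1)*(1 - n).

S(n) = 2**(-n - 1)*(1 - n)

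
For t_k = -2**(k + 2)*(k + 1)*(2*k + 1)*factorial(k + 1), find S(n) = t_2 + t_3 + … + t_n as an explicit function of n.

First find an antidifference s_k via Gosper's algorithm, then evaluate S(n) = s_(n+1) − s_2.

t_(k+1)/t_k = (k + 2)**2*(4*k + 6)/((k + 1)*(2*k + 1)).
Gosper form: A/B · C(k+1)/C(k) with A=2*k + 4, B=1, C=k**2 + 3*k/2 + 1/2.
f must satisfy (2*k + 4)·f(k+1) − (1)·f(k) = k**2 + 3*k/2 + 1/2.
d = 1 from the (1,0,2) case.
A polynomial solution: f(k) = (k - 1)/2.
So s_k = (B(k−1)f/C)·t_k = ((k - 1)/((k + 1)*(2*k + 1)))·t_k = -2**(k + 2)*(k - 1)*factorial(k + 1).
Δs = -2**(k + 2)*(k + 1)*(2*k + 1)*factorial(k + 1), as required.
Σ_(k=2)^n t_k = s_(n+1) − s_(2) = (-2**(n + 3)*n*factorial(n + 2)) − (-96), i.e. -8*2**n*n*factorial(n + 2) + 96.

S(n) = -8*2**n*n*factorial(n + 2) + 96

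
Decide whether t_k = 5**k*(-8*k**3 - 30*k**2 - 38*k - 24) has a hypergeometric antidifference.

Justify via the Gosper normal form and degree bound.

Yes. s_k = 5**k*(-2*k**3 - 2*k - 1).

The ratio is 5*(4*k**3 + 27*k**2 + 61*k + 50)/(4*k**3 + 15*k**2 + 19*k + 12).
So A=5 and B=1, with C=k**3 + 15*k**2/4 + 19*k/4 + 3.
Key eq: (5)·f(k+1) = (1)·f(k) + (k**3 + 15*k**2/4 + 19*k/4 + 3).
Bound: deg f ≤ 3.
Solve for f: f(k) = (2*k**3 + 2*k + 1)/8 (degree 3 ≤ 3).
So s_k = (B(k−1)f/C)·t_k = ((2*k**3 + 2*k + 1)/(2*(4*k**3 + 15*k**2 + 19*k + 12)))·t_k = 5**k*(-2*k**3 - 2*k - 1).
s_(k+1) − s_k = 2*5**k*(k**3 - 4*k - 5*(k + 1)**3 - 7) = t_k.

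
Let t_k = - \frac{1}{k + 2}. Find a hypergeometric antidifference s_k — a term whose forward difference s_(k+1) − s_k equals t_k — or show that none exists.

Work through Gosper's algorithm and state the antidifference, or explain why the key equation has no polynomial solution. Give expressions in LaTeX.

Ratio r(k) = (k + 2)/(k + 3).
Take A(k)=k + 2, B(k)=k + 3, C(k)=1.
Solve (k + 2)·f(k+1) − (k + 2)·f(k) = 1.
Degrees (1,1,0) ⇒ d ≤ 0.
f = c0 ⇒ A·f(k+1) − B(k−1)·f(k) − C = -1. The system {-1 = 0} is inconsistent; no antidifference.

none — t_k is not Gosper-summable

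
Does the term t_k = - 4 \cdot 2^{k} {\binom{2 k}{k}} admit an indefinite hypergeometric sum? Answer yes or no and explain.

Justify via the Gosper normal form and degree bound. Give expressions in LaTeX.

No — key equation has no polynomial f.

t_(k+1)/t_k = 4*(2*k + 1)/(k + 1).
So A=8*k + 4 and B=k + 1, with C=1.
Set up (8*k + 4)·f(k+1) − (k)·f(k) − (1) = 0.
From deg A=1, deg B=1, deg C=0: d=-1.
Bound -1 < 0, so the key equation has no polynomial solution.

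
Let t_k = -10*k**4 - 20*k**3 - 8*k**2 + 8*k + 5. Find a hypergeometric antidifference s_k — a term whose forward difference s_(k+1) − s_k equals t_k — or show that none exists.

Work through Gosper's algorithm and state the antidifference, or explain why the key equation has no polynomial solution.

s_k = k**2*(-2*k**3 + 4*k + 3)

The ratio is (10*k**4 + 60*k**3 + 128*k**2 + 108*k + 25)/(10*k**4 + 20*k**3 + 8*k**2 - 8*k - 5).
A = 1, B = 1, C = k**4 + 2*k**3 + 4*k**2/5 - 4*k/5 - 1/2.
Need (1)·f(k+1) − (1)·f(k) = k**4 + 2*k**3 + 4*k**2/5 - 4*k/5 - 1/2.
Degrees (0,0,4) ⇒ d ≤ 5.
Match coefficients ⇒ f(k) = k**2*(2*k**3 - 4*k - 3)/10.
R(k) = B(k−1)·f(k)/C(k) = k**2*(2*k**3 - 4*k - 3)/(10*k**4 + 20*k**3 + 8*k**2 - 8*k - 5); s_k = R·t_k = k**2*(-2*k**3 + 4*k + 3).
Verify: -10*k**4 - 20*k**3 - 8*k**2 + 8*k + 5 matches t_k.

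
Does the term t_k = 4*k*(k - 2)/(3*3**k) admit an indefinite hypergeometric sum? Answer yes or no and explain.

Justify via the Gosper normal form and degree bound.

Yes. s_k = 2*k*(1 - k)/3**k.

Compute t_(k+1)/t_k: get (k**2 - 1)/(3*k*(k - 2)).
Take A(k)=1/3, B(k)=1, C(k)=k**2 - 2*k.
Need (1/3)·f(k+1) − (1)·f(k) = k**2 - 2*k.
Bound: deg f ≤ 2.
Coefficient equations give f(k) = -3*k*(k - 1)/2.
So s_k = (B(k−1)f/C)·t_k = (-3*(k - 1)/(2*(k - 2)))·t_k = 2*k*(1 - k)/3**k.
s_(k+1) − s_k = 4*k*(k - 2)/(3*3**k) = t_k.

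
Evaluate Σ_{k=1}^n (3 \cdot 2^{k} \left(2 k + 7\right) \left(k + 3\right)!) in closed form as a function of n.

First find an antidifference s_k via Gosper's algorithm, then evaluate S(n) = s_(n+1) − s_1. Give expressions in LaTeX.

S(n) = 6 \cdot 2^{n} \left(n + 4\right)! - 144

Compute t_(k+1)/t_k: get 2*(k + 4)*(2*k + 9)/(2*k + 7).
Factor: A=2*k + 8; B=1; C=k + 7/2.
Set up (2*k + 8)·f(k+1) − (1)·f(k) − (k + 7/2) = 0.
Bound: deg f ≤ 0.
Solving with deg f ≤ 0: f(k) = 1/2.
Get s_k = R·t_k = 3*2**k*factorial(k + 3) with R(k) = B(k−1)f(k)/C(k) = 1/(2*k + 7).
Verify: 3*2**k*(2*k + 7)*factorial(k + 3) matches t_k.
Σ_(k=1)^n t_k = s_(n+1) − s_(1) = (6*2**n*factorial(n + 4)) − (144), i.e. 6*2**n*factorial(n + 4) - 144.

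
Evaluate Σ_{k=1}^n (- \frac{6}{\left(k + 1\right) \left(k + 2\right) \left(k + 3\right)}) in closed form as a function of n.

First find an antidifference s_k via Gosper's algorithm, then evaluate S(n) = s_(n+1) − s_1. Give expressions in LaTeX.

S(n) = \frac{n \left(- n - 5\right)}{2 \left(n^{2} + 5 n + 6\right)}

The ratio is (k + 1)/(k + 4).
A = k + 1, B = k + 4, C = 1.
Set up (k + 1)·f(k+1) − (k + 3)·f(k) − (1) = 0.
d = 2 from the (1,1,0) case.
Coefficient equations give f(k) = k*(k + 3)/4.
R(k) = B(k−1)·f(k)/C(k) = k*(k + 3)**2/4; s_k = R·t_k = 3*k*(-k - 3)/(2*(k + 1)*(k + 2)).
Verify: -6/(k**3 + 6*k**2 + 11*k + 6) matches t_k.
Telescope: S(n) = s_(n+1) − s_(1) = 3*(-n**2 - 5*n - 4)/(2*(n**2 + 5*n + 6)) − (-1) = n*(-n - 5)/(2*(n**2 + 5*n + 6)).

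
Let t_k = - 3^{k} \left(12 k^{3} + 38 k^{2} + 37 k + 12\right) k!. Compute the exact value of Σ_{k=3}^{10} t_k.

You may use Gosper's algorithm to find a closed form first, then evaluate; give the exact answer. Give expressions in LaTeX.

Σ = -3556784108902482

r(k) = 3*(12*k**4 + 86*k**3 + 223*k**2 + 248*k + 99)/(12*k**3 + 38*k**2 + 37*k + 12) after simplifying.
So A=3*k + 3 and B=1, with C=k**3 + 19*k**2/6 + 37*k/12 + 1.
f must satisfy (3*k + 3)·f(k+1) − (1)·f(k) = k**3 + 19*k**2/6 + 37*k/12 + 1.
Degrees (1,0,3) ⇒ d ≤ 2.
Match coefficients ⇒ f(k) = (4*k**2 + 2*k - 3)/12.
R(k) = B(k−1)·f(k)/C(k) = (4*k**2 + 2*k - 3)/(12*k**3 + 38*k**2 + 37*k + 12); s_k = R·t_k = -3**k*(4*k**2 + 2*k - 3)*factorial(k).
Δs = -3**k*(12*k**3 + 38*k**2 + 37*k + 12)*factorial(k), as required.
Σ_(k=3)^(10) t_k = s_(11) − s_(3) = -3556784108908800 − (-6318) = -3556784108902482.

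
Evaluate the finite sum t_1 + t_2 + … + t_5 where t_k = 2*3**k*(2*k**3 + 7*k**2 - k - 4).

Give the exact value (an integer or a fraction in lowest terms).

Σ = 246408

Ratio r(k) = 3*(2*k**3 + 13*k**2 + 19*k + 4)/(2*k**3 + 7*k**2 - k - 4).
Factor: A=3; B=1; C=k**3 + 7*k**2/2 - k/2 - 2.
Need (3)·f(k+1) − (1)·f(k) = k**3 + 7*k**2/2 - k/2 - 2.
deg f ≤ 3 (via 0,0,3).
A polynomial solution: f(k) = (k**3 - k**2 - 2*k + 1)/2.
Certificate R = B(k−1)f/C = (k**3 - k**2 - 2*k + 1)/(2*k**3 + 7*k**2 - k - 4) gives s_k = 2*3**k*(k**3 - k**2 - 2*k + 1).
s_(k+1) − s_k = 2*3**k*(2*k**3 + 7*k**2 - k - 4) = t_k.
Evaluate s at k=6 and k=1: 246402 and -6; difference 246408.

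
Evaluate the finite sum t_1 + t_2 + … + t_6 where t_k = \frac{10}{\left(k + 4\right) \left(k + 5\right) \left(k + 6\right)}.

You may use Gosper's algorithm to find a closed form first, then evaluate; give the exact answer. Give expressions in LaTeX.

Compute t_(k+1)/t_k: get (k + 4)/(k + 7).
Factor: A=k + 4; B=k + 7; C=1.
Set up (k + 4)·f(k+1) − (k + 6)·f(k) − (1) = 0.
deg f ≤ 2 (via 1,1,0).
Solving with deg f ≤ 2: f(k) = k*(k + 9)/40.
Certificate R = B(k−1)f/C = k*(k + 6)*(k + 9)/40 gives s_k = k*(k + 9)/(4*(k + 4)*(k + 5)).
s_(k+1) − s_k = 10/(k**3 + 15*k**2 + 74*k + 120) = t_k.
Sum = s_(7) − s_(1); s_(7) = 7/33, s_(1) = 1/12 ⇒ 17/132.

Σ = 17/132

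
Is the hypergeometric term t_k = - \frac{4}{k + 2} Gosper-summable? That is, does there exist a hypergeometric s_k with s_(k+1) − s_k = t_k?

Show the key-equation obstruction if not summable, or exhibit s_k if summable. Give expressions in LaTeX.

No — t_k has no hypergeometric antidifference.

Step 1: r(k) = (k + 2)/(k + 3).
A = k + 2, B = k + 3, C = 1.
Need (k + 2)·f(k+1) − (k + 2)·f(k) = 1.
Degrees (1,1,0) ⇒ d ≤ 0.
f = c0 ⇒ A·f(k+1) − B(k−1)·f(k) − C = -1. The system {-1 = 0} is inconsistent; no antidifference.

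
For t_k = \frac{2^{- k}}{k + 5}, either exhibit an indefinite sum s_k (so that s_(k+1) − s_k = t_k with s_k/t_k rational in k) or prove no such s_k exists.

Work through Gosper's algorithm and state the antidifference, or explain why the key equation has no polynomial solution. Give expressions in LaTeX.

none — t_k is not Gosper-summable

t_(k+1)/t_k = (k + 5)/(2*(k + 6)).
Gosper form: A/B · C(k+1)/C(k) with A=k/2 + 5/2, B=k + 6, C=1.
Set up (k/2 + 5/2)·f(k+1) − (k + 5)·f(k) − (1) = 0.
From deg A=1, deg B=1, deg C=0: d=-1.
Negative degree bound (-1): no f exists, t_k not Gosper-summable.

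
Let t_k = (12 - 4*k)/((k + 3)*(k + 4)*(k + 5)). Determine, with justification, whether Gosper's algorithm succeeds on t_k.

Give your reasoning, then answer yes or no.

Yes. s_k = 4*k/((k + 3)*(k + 4)).

r(k) = (k - 2)*(k + 3)/((k - 3)*(k + 6)) after simplifying.
So A=k + 3 and B=k + 6, with C=k - 3.
Solve (k + 3)·f(k+1) − (k + 5)·f(k) = k - 3.
Bound: deg f ≤ 2.
Coefficient equations give f(k) = -k.
Get s_k = R·t_k = 4*k/((k + 3)*(k + 4)) with R(k) = B(k−1)f(k)/C(k) = -k*(k + 5)/(k - 3).
Δs = 4*(3 - k)/(k**3 + 12*k**2 + 47*k + 60), as required.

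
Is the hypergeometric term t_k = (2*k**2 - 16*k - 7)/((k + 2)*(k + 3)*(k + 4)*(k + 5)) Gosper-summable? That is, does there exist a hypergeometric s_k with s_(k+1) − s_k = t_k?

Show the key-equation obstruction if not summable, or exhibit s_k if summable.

Yes. s_k = k*(-k**2 - 25*k - 2)/(8*(k + 2)*(k + 3)*(k + 4)).

t_(k+1)/t_k = (k + 2)*(16*k - 2*(k + 1)**2 + 23)/((k + 6)*(-2*k**2 + 16*k + 7)).
A = k + 2, B = k + 6, C = k**2 - 8*k - 7/2.
f must satisfy (k + 2)·f(k+1) − (k + 5)·f(k) = k**2 - 8*k - 7/2.
Degrees (1,1,2) ⇒ d ≤ 3.
Coefficient equations give f(k) = -k*(k**2 + 25*k + 2)/16.
Then R = B(k−1)f/C = -k*(k + 5)*(k**2 + 25*k + 2)/(8*(2*k**2 - 16*k - 7)), so s_k = R(k)·t_k = k*(-k**2 - 25*k - 2)/(8*(k + 2)*(k + 3)*(k + 4)).
s_(k+1) − s_k = (2*k**2 - 16*k - 7)/(k**4 + 14*k**3 + 71*k**2 + 154*k + 120) = t_k.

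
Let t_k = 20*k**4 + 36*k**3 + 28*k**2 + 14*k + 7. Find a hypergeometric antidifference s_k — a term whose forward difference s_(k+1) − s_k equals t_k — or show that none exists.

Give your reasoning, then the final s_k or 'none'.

t_(k+1)/t_k = (20*k**4 + 116*k**3 + 256*k**2 + 258*k + 105)/(20*k**4 + 36*k**3 + 28*k**2 + 14*k + 7).
So A=1 and B=1, with C=k**4 + 9*k**3/5 + 7*k**2/5 + 7*k/10 + 7/20.
Key eq: (1)·f(k+1) = (1)·f(k) + (k**4 + 9*k**3/5 + 7*k**2/5 + 7*k/10 + 7/20).
d = 5 from the (0,0,4) case.
Solve for f: f(k) = k*(4*k**4 - k**3 - 2*k**2 + 2*k + 4)/20 (degree 5 ≤ 5).
So s_k = (B(k−1)f/C)·t_k = (k*(4*k**4 - k**3 - 2*k**2 + 2*k + 4)/(20*k**4 + 36*k**3 + 28*k**2 + 14*k + 7))·t_k = k*(4*k**4 - k**3 - 2*k**2 + 2*k + 4).
Check: Δs_k = 20*k**4 + 36*k**3 + 28*k**2 + 14*k + 7. ✓

s_k = k*(4*k**4 - k**3 - 2*k**2 + 2*k + 4)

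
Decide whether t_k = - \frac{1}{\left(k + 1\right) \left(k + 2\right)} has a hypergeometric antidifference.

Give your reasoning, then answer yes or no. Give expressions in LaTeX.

Yes. s_k = - \frac{k}{k + 1}.

Ratio r(k) = (k + 1)/(k + 3).
So A=k + 1 and B=k + 3, with C=1.
Solve (k + 1)·f(k+1) − (k + 2)·f(k) = 1.
Degrees (1,1,0) ⇒ d ≤ 1.
Coefficient equations give f(k) = k.
R(k) = B(k−1)·f(k)/C(k) = k*(k + 2); s_k = R·t_k = -k/(k + 1).
Verify: -1/(k**2 + 3*k + 2) matches t_k.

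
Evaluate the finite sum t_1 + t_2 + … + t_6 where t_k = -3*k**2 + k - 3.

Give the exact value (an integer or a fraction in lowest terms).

Σ = -270

Step 1: r(k) = (-k + 3*(k + 1)**2 + 2)/(3*k**2 - k + 3).
A = 1, B = 1, C = k**2 - k/3 + 1.
Solve (1)·f(k+1) − (1)·f(k) = k**2 - k/3 + 1.
d = 3 from the (0,0,2) case.
Match coefficients ⇒ f(k) = k*(k**2 - 2*k + 4)/3.
Certificate R = B(k−1)f/C = k*(k**2 - 2*k + 4)/(3*k**2 - k + 3) gives s_k = k*(-k**2 + 2*k - 4).
Δs = -3*k**2 + k - 3, as required.
Σ_(k=1)^(6) t_k = s_(7) − s_(1) = -273 − (-3) = -270.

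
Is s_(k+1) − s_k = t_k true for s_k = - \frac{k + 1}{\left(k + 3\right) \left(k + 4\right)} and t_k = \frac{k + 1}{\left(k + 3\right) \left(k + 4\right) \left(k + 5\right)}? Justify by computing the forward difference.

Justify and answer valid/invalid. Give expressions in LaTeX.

Invalid: residual - \frac{2}{k^{3} + 12 k^{2} + 47 k + 60} ≠ 0.

s_(k+1) = (-k - 2)/((k + 4)*(k + 5))
s_(k+1) − s_k = (k - 1)/(k**3 + 12*k**2 + 47*k + 60)
(s_(k+1) − s_k) − t_k = -2/(k**3 + 12*k**2 + 47*k + 60)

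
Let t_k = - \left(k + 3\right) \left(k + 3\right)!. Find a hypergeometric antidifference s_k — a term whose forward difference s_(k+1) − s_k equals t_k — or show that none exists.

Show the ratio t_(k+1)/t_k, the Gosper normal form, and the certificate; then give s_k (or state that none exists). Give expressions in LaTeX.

s_k = - \left(k + 3\right)!

t_(k+1)/t_k = (k + 4)**2/(k + 3).
So A=k + 4 and B=1, with C=k + 3.
Set up (k + 4)·f(k+1) − (1)·f(k) − (k + 3) = 0.
From deg A=1, deg B=0, deg C=1: d=0.
Coefficient equations give f(k) = 1.
Certificate R = B(k−1)f/C = 1/(k + 3) gives s_k = -factorial(k + 3).
Δs = -(k + 3)*factorial(k + 3), as required.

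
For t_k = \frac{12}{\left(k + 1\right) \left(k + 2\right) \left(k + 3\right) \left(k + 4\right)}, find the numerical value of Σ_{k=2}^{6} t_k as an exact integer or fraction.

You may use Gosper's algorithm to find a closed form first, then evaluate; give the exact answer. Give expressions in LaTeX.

Σ = 11/180

Compute t_(k+1)/t_k: get (k + 1)/(k + 5).
So A=k + 1 and B=k + 5, with C=1.
f must satisfy (k + 1)·f(k+1) − (k + 4)·f(k) = 1.
deg f ≤ 3 (via 1,1,0).
A polynomial solution: f(k) = k*(k**2 + 6*k + 11)/18.
Get s_k = R·t_k = 2*k*(k**2 + 6*k + 11)/(3*(k + 1)*(k + 2)*(k + 3)) with R(k) = B(k−1)f(k)/C(k) = k*(k + 4)*(k**2 + 6*k + 11)/18.
Check: Δs_k = 12/(k**4 + 10*k**3 + 35*k**2 + 50*k + 24). ✓
Evaluate s at k=7 and k=2: 119/180 and 3/5; difference 11/180.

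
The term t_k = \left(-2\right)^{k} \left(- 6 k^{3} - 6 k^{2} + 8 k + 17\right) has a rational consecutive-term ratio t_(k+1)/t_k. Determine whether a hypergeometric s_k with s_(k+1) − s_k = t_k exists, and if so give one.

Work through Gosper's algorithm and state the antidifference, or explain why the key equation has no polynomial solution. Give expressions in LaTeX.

s_k = \left(-2\right)^{k} \left(2 k^{3} - 2 k^{2} - 4 k - 3\right)

Step 1: r(k) = 2*(-6*k**3 - 24*k**2 - 22*k + 13)/(6*k**3 + 6*k**2 - 8*k - 17).
Normal form (A,B,C) = (-2, 1, k**3 + k**2 - 4*k/3 - 17/6).
Key eq: (-2)·f(k+1) = (1)·f(k) + (k**3 + k**2 - 4*k/3 - 17/6).
Bound: deg f ≤ 3.
Solving with deg f ≤ 3: f(k) = -(2*k**3 - 2*k**2 - 4*k - 3)/6.
Then R = B(k−1)f/C = -(2*k**3 - 2*k**2 - 4*k - 3)/(6*k**3 + 6*k**2 - 8*k - 17), so s_k = R(k)·t_k = (-2)**k*(2*k**3 - 2*k**2 - 4*k - 3).
Δs = (-2)**k*(-6*k**3 - 6*k**2 + 8*k + 17), as required.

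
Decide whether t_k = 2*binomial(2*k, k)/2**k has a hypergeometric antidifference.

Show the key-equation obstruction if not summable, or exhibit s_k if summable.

No. Not Gosper-summable.

Compute t_(k+1)/t_k: get (2*k + 1)/(k + 1).
Normal form (A,B,C) = (2*k + 1, k + 1, 1).
f must satisfy (2*k + 1)·f(k+1) − (k)·f(k) = 1.
deg f ≤ -1 (via 1,1,0).
d = -1 < 0 ⇒ no nonzero polynomial f; not summable.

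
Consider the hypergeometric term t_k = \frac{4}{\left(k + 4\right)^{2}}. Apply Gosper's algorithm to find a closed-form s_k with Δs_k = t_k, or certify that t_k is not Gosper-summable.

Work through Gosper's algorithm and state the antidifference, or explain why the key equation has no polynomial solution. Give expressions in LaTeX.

none (Gosper's algorithm certifies no s_k)

Step 1: r(k) = (k + 4)**2/(k + 5)**2.
A = k**2 + 8*k + 16, B = k**2 + 10*k + 25, C = 1.
f must satisfy (k**2 + 8*k + 16)·f(k+1) − (k**2 + 8*k + 16)·f(k) = 1.
deg f ≤ 0 (via 2,2,0).
Put f(k) = c0: A·f(k+1) − B(k−1)·f(k) − C = -1; need -1 = 0 — inconsistent ⇒ no f, not summable.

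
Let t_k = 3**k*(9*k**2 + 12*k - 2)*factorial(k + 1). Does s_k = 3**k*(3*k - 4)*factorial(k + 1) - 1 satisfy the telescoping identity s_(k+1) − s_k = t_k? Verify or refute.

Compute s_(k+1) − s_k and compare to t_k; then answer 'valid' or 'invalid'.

s_(k+1) = 3**(k + 1)*(3*k - 1)*factorial(k + 2) - 1
s_(k+1) − s_k = 3**k*(9*k**2 + 12*k - 2)*factorial(k + 1)
(s_(k+1) − s_k) − t_k = 0

valid; difference matches t_k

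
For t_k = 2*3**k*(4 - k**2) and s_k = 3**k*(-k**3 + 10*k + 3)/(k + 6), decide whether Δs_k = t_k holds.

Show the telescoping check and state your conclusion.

s_(k+1) = 3**(k + 1)*(10*k - (k + 1)**3 + 13)/(k + 7)
s_(k+1) − s_k = 3**k*(-2*k**4 - 20*k**3 - 43*k**2 + 89*k + 195)/(k**2 + 13*k + 42)
(s_(k+1) − s_k) − t_k = 3**(k + 1)*(2*k**3 + 11*k**2 - 5*k - 47)/(k**2 + 13*k + 42)

Invalid: residual 3**(k + 1)*(2*k**3 + 11*k**2 - 5*k - 47)/(k**2 + 13*k + 42) ≠ 0.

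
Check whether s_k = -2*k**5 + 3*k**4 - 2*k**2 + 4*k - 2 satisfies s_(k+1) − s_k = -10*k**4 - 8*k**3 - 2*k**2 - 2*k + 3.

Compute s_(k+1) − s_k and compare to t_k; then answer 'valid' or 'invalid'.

s_(k+1) = 4*k - 2*(k + 1)**5 + 3*(k + 1)**4 - 2*(k + 1)**2 + 2
s_(k+1) − s_k = -10*k**4 - 8*k**3 - 2*k**2 - 2*k + 3
(s_(k+1) − s_k) − t_k = 0

valid; difference matches t_k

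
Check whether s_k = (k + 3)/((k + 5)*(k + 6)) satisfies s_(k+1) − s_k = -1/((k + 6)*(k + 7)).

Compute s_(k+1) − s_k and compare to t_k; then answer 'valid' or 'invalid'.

Invalid: residual 4/(k**3 + 18*k**2 + 107*k + 210) ≠ 0.

s_(k+1) = (k + 4)/((k + 6)*(k + 7))
s_(k+1) − s_k = (-k - 1)/(k**3 + 18*k**2 + 107*k + 210)
(s_(k+1) − s_k) − t_k = 4/(k**3 + 18*k**2 + 107*k + 210)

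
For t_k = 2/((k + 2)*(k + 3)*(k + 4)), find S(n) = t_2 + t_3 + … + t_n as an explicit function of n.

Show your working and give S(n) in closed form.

Compute t_(k+1)/t_k: get (k + 2)/(k + 5).
A = k + 2, B = k + 5, C = 1.
Need (k + 2)·f(k+1) − (k + 4)·f(k) = 1.
Bound: deg f ≤ 2.
Coefficient equations give f(k) = k*(k + 5)/12.
R(k) = B(k−1)·f(k)/C(k) = k*(k + 4)*(k + 5)/12; s_k = R·t_k = k*(k + 5)/(6*(k + 2)*(k + 3)).
s_(k+1) − s_k = 2/(k**3 + 9*k**2 + 26*k + 24) = t_k.
s_(n+1) = (n**2 + 7*n + 6)/(6*(n**2 + 7*n + 12)) and s_(2) = 7/60, so S(n) = (n**2 + 7*n - 8)/(20*(n**2 + 7*n + 12)).

S(n) = (n**2 + 7*n - 8)/(20*(n**2 + 7*n + 12))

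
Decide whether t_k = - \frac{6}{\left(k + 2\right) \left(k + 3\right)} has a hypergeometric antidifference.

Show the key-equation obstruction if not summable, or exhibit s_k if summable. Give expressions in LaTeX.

Yes. s_k = - \frac{3 k}{k + 2}.

Compute t_(k+1)/t_k: get (k + 2)/(k + 4).
Factor: A=k + 2; B=k + 4; C=1.
Key eq: (k + 2)·f(k+1) = (k + 3)·f(k) + (1).
deg f ≤ 1 (via 1,1,0).
Solve for f: f(k) = k/2 (degree 1 ≤ 1).
Certificate R = B(k−1)f/C = k*(k + 3)/2 gives s_k = -3*k/(k + 2).
Verify: -6/(k**2 + 5*k + 6) matches t_k.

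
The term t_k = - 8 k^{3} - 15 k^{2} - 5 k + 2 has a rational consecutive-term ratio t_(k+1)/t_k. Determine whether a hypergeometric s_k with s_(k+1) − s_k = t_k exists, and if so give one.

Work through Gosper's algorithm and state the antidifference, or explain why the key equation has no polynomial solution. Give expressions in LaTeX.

The ratio is (8*k**3 + 39*k**2 + 59*k + 26)/(8*k**3 + 15*k**2 + 5*k - 2).
A = 1, B = 1, C = k**3 + 15*k**2/8 + 5*k/8 - 1/4.
Set up (1)·f(k+1) − (1)·f(k) − (k**3 + 15*k**2/8 + 5*k/8 - 1/4) = 0.
From deg A=0, deg B=0, deg C=3: d=4.
A polynomial solution: f(k) = k*(k + 1)*(2*k**2 - k - 2)/8.
So s_k = (B(k−1)f/C)·t_k = (k*(2*k**2 - k - 2)/(8*k**2 + 7*k - 2))·t_k = k*(-2*k**3 - k**2 + 3*k + 2).
Δs = -8*k**3 - 15*k**2 - 5*k + 2, as required.

s_k = k \left(- 2 k^{3} - k^{2} + 3 k + 2\right)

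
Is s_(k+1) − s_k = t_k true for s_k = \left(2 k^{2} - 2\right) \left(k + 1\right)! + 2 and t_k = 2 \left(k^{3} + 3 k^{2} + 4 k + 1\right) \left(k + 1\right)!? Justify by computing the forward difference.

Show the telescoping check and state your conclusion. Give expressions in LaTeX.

s_(k+1) = (2*(k + 1)**2 - 2)*factorial(k + 2) + 2
s_(k+1) − s_k = 2*(k**3 + 3*k**2 + 4*k + 1)*factorial(k + 1)
(s_(k+1) − s_k) − t_k = 0

Valid — Δs_k = t_k.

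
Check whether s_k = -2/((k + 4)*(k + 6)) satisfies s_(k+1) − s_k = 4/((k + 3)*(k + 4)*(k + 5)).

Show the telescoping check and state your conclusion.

Invalid: residual 6*(-3*k - 17)/(k**5 + 25*k**4 + 245*k**3 + 1175*k**2 + 2754*k + 2520) ≠ 0.

s_(k+1) = -2/((k + 5)*(k + 7))
s_(k+1) − s_k = 2*(2*k + 11)/(k**4 + 22*k**3 + 179*k**2 + 638*k + 840)
(s_(k+1) − s_k) − t_k = 6*(-3*k - 17)/(k**5 + 25*k**4 + 245*k**3 + 1175*k**2 + 2754*k + 2520)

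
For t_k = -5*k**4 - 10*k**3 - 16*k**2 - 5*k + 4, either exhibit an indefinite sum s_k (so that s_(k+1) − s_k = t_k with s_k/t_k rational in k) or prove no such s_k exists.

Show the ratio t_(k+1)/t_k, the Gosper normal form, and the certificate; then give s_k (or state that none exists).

s_k = k*(-k**4 - 2*k**2 + 3*k + 4)

The ratio is (5*k**4 + 30*k**3 + 76*k**2 + 87*k + 32)/(5*k**4 + 10*k**3 + 16*k**2 + 5*k - 4).
So A=1 and B=1, with C=k**4 + 2*k**3 + 16*k**2/5 + k - 4/5.
Key eq: (1)·f(k+1) = (1)·f(k) + (k**4 + 2*k**3 + 16*k**2/5 + k - 4/5).
Bound: deg f ≤ 5.
Match coefficients ⇒ f(k) = k*(k**4 + 2*k**2 - 3*k - 4)/5.
Get s_k = R·t_k = k*(-k**4 - 2*k**2 + 3*k + 4) with R(k) = B(k−1)f(k)/C(k) = k*(k**4 + 2*k**2 - 3*k - 4)/(5*k**4 + 10*k**3 + 16*k**2 + 5*k - 4).
Check: Δs_k = -5*k**4 - 10*k**3 - 16*k**2 - 5*k + 4. ✓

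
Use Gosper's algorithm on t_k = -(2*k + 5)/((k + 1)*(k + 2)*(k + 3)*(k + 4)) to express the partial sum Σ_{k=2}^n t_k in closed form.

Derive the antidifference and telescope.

S(n) = (-n**2 - 6*n + 7)/(15*(n**2 + 6*n + 8))

t_(k+1)/t_k = (k + 1)*(2*k + 7)/((k + 5)*(2*k + 5)).
Factor: A=k + 1; B=k + 5; C=k + 5/2.
Need (k + 1)·f(k+1) − (k + 4)·f(k) = k + 5/2.
Bound: deg f ≤ 3.
Match coefficients ⇒ f(k) = k*(k + 2)*(k + 4)/6.
So s_k = (B(k−1)f/C)·t_k = (k*(k + 2)*(k + 4)**2/(3*(2*k + 5)))·t_k = k*(-k - 4)/(3*(k**2 + 4*k + 3)).
Verify: (-2*k - 5)/(k**4 + 10*k**3 + 35*k**2 + 50*k + 24) matches t_k.
s_(n+1) = (-n**2 - 6*n - 5)/(3*(n**2 + 6*n + 8)) and s_(2) = -4/15, so S(n) = (-n**2 - 6*n + 7)/(15*(n**2 + 6*n + 8)).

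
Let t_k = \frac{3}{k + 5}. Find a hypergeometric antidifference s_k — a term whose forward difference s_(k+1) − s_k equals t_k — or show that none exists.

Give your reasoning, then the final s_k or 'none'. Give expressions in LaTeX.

none (Gosper's algorithm certifies no s_k)

Step 1: r(k) = (k + 5)/(k + 6).
A = k + 5, B = k + 6, C = 1.
f must satisfy (k + 5)·f(k+1) − (k + 5)·f(k) = 1.
d = 0 from the (1,1,0) case.
Generic f = c0 gives residual -1; -1 = 0 cannot hold, so t_k is not Gosper-summable.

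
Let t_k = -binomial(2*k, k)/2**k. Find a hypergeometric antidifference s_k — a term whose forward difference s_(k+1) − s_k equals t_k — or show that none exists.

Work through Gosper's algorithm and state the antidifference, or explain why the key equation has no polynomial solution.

Step 1: r(k) = (2*k + 1)/(k + 1).
Take A(k)=2*k + 1, B(k)=k + 1, C(k)=1.
f must satisfy (2*k + 1)·f(k+1) − (k)·f(k) = 1.
Bound: deg f ≤ -1.
Bound -1 < 0, so the key equation has no polynomial solution.

none (Gosper's algorithm certifies no s_k)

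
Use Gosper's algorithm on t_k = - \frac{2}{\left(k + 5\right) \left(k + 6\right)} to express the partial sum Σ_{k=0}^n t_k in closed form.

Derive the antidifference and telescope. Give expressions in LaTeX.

S(n) = \frac{2 \left(- n - 1\right)}{5 \left(n + 6\right)}

Compute t_(k+1)/t_k: get (k + 5)/(k + 7).
Gosper form: A/B · C(k+1)/C(k) with A=k + 5, B=k + 7, C=1.
Key eq: (k + 5)·f(k+1) = (k + 6)·f(k) + (1).
d = 1 from the (1,1,0) case.
Coefficient equations give f(k) = k/5.
So s_k = (B(k−1)f/C)·t_k = (k*(k + 6)/5)·t_k = -2*k/(5*k + 25).
Verify: -2/(k**2 + 11*k + 30) matches t_k.
s_(n+1) = 2*(-n - 1)/(5*(n + 6)) and s_(0) = 0, so S(n) = 2*(-n - 1)/(5*(n + 6)).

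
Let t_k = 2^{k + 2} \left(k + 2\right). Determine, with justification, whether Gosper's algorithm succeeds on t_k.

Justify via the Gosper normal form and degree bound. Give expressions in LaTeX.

Yes. s_k = 2^{k + 2} k.

Compute t_(k+1)/t_k: get 2*(k + 3)/(k + 2).
Take A(k)=2, B(k)=1, C(k)=k + 2.
f must satisfy (2)·f(k+1) − (1)·f(k) = k + 2.
Degrees (0,0,1) ⇒ d ≤ 1.
A polynomial solution: f(k) = k.
Then R = B(k−1)f/C = k/(k + 2), so s_k = R(k)·t_k = 2**(k + 2)*k.
s_(k+1) − s_k = 2**(k + 2)*(k + 2) = t_k.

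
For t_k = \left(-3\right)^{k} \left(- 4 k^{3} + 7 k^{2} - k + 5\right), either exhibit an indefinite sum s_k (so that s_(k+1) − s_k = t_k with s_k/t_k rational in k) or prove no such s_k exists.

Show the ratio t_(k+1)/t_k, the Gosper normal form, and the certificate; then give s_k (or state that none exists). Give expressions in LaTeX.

s_k = \left(-3\right)^{k} \left(k^{3} - 4 k^{2} + 4 k - 2\right)

t_(k+1)/t_k = 3*(-4*k**3 - 5*k**2 + k + 7)/(4*k**3 - 7*k**2 + k - 5).
A = -3, B = 1, C = k**3 - 7*k**2/4 + k/4 - 5/4.
Set up (-3)·f(k+1) − (1)·f(k) − (k**3 - 7*k**2/4 + k/4 - 5/4) = 0.
Bound: deg f ≤ 3.
A polynomial solution: f(k) = -(k**3 - 4*k**2 + 4*k - 2)/4.
Get s_k = R·t_k = (-3)**k*(k**3 - 4*k**2 + 4*k - 2) with R(k) = B(k−1)f(k)/C(k) = -(k**3 - 4*k**2 + 4*k - 2)/(4*k**3 - 7*k**2 + k - 5).
s_(k+1) − s_k = (-3)**k*(-4*k**3 + 7*k**2 - k + 5) = t_k.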